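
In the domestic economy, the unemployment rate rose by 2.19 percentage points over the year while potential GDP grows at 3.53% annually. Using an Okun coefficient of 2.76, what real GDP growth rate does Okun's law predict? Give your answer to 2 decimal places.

Growth-rate Okun's law: g_Y = g_Y* - β × Δu.
g_Y = 3.53 - 2.76 × (2.19) = 3.53 - 6.0444 = -2.5144%, i.e. -2.51% to 2 d.p.

-2.51%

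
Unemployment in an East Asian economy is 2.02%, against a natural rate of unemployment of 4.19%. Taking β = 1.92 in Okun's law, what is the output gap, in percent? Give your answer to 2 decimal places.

The unemployment gap is 2.02 - 4.19 = -2.17 percentage points.
Okun's law gives an output gap of -1.92 × (-2.17) = 4.1664%, i.e. 4.17% above potential.

4.17%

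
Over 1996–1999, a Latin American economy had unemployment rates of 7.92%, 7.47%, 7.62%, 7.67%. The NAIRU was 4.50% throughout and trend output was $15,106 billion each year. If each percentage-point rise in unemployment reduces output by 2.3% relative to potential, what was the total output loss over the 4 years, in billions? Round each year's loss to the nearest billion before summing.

Year 1996: gap = -2.3 × (7.92 - 4.5) = -7.866%, loss ≈ 15106 × 7.866/100 ≈ 1188.
Year 1997: gap = -2.3 × (7.47 - 4.5) = -6.831%, loss ≈ 15106 × 6.831/100 ≈ 1032.
Year 1998: gap = -2.3 × (7.62 - 4.5) = -7.176%, loss ≈ 15106 × 7.176/100 ≈ 1084.
Year 1999: gap = -2.3 × (7.67 - 4.5) = -7.291%, loss ≈ 15106 × 7.291/100 ≈ 1101.
Total lost output = 1188 + 1032 + 1084 + 1101 = 4405 billion.

$4,405 billion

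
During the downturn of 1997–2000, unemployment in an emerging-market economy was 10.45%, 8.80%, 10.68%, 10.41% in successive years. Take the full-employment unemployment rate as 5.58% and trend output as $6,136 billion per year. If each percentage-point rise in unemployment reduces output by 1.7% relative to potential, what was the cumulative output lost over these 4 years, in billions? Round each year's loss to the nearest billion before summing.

Year 1997: gap = -1.7 × (10.45 - 5.58) = -8.279%, loss ≈ 6136 × 8.279/100 ≈ 508.
Year 1998: gap = -1.7 × (8.8 - 5.58) = -5.474%, loss ≈ 6136 × 5.474/100 ≈ 336.
Year 1999: gap = -1.7 × (10.68 - 5.58) = -8.67%, loss ≈ 6136 × 8.67/100 ≈ 532.
Year 2000: gap = -1.7 × (10.41 - 5.58) = -8.211%, loss ≈ 6136 × 8.211/100 ≈ 504.
Total lost output = 508 + 336 + 532 + 504 = 1880 billion.

$1,880 billion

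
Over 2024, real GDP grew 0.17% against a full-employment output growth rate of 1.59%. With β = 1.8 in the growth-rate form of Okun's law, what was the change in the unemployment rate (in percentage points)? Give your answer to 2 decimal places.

Growth-rate Okun's law: g_Y = g_Y* - β × Δu, so Δu = (g_Y* - g_Y)/β.
Δu = (1.59 - 0.17)/1.8 = 1.42/1.8 = 0.79 percentage points.

0.79 percentage points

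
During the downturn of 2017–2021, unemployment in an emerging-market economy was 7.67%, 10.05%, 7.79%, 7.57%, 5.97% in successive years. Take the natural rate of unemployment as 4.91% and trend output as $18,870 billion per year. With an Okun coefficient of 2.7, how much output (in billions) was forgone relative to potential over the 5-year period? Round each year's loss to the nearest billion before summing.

Year 2017: gap = -2.7 × (7.67 - 4.91) = -7.452%, loss ≈ 18870 × 7.452/100 ≈ 1406.
Year 2018: gap = -2.7 × (10.05 - 4.91) = -13.878%, loss ≈ 18870 × 13.878/100 ≈ 2619.
Year 2019: gap = -2.7 × (7.79 - 4.91) = -7.776%, loss ≈ 18870 × 7.776/100 ≈ 1467.
Year 2020: gap = -2.7 × (7.57 - 4.91) = -7.182%, loss ≈ 18870 × 7.182/100 ≈ 1355.
Year 2021: gap = -2.7 × (5.97 - 4.91) = -2.862%, loss ≈ 18870 × 2.862/100 ≈ 540.
Total lost output = 1406 + 2619 + 1467 + 1355 + 540 = 7387 billion.

$7,387 billion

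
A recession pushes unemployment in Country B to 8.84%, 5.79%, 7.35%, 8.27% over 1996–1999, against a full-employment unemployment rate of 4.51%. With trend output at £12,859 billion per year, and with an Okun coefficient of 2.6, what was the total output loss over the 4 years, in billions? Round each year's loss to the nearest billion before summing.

£4,083 billion

Year 1996: gap = -2.6 × (8.84 - 4.51) = -11.258%, loss ≈ 12859 × 11.258/100 ≈ 1448.
Year 1997: gap = -2.6 × (5.79 - 4.51) = -3.328%, loss ≈ 12859 × 3.328/100 ≈ 428.
Year 1998: gap = -2.6 × (7.35 - 4.51) = -7.384%, loss ≈ 12859 × 7.384/100 ≈ 950.
Year 1999: gap = -2.6 × (8.27 - 4.51) = -9.776%, loss ≈ 12859 × 9.776/100 ≈ 1257.
Total lost output = 1448 + 428 + 950 + 1257 = 4083 billion.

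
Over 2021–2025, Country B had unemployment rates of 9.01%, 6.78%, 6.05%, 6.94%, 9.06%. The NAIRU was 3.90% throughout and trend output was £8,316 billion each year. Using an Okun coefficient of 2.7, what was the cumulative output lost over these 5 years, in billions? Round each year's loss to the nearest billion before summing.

£4,119 billion

Year 2021: gap = -2.7 × (9.01 - 3.9) = -13.797%, loss ≈ 8316 × 13.797/100 ≈ 1147.
Year 2022: gap = -2.7 × (6.78 - 3.9) = -7.776%, loss ≈ 8316 × 7.776/100 ≈ 647.
Year 2023: gap = -2.7 × (6.05 - 3.9) = -5.805%, loss ≈ 8316 × 5.805/100 ≈ 483.
Year 2024: gap = -2.7 × (6.94 - 3.9) = -8.208%, loss ≈ 8316 × 8.208/100 ≈ 683.
Year 2025: gap = -2.7 × (9.06 - 3.9) = -13.932%, loss ≈ 8316 × 13.932/100 ≈ 1159.
Total lost output = 1147 + 647 + 483 + 683 + 1159 = 4119 billion.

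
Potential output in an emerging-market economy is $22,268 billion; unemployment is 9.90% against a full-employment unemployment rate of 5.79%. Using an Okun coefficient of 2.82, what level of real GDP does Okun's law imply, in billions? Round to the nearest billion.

Unemployment gap = 9.9 - 5.79 = 4.11 points, so the output gap is -2.82 × 4.11 = -11.5902%.
Actual GDP = 22268 × (1 - 11.5902/100) = 22268 × 0.884098 ≈ 19687 billion.

$19,687 billion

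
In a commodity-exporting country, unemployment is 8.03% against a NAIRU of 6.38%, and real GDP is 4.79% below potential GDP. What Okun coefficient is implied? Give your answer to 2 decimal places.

Okun's law: output gap = -β × (u - u*).
-4.79 = -β × (8.03 - 6.38) = -β × 1.65, so β = 4.79/1.65 = 2.90.

β ≈ 2.90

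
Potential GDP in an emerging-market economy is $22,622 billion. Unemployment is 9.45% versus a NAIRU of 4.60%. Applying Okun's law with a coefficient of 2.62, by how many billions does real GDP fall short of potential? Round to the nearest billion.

$2,875 billion

Output gap = -2.62 × (9.45 - 4.6) = -2.62 × 4.85 = -12.707%.
Actual GDP ≈ 22622 × 0.87293 ≈ 19747 billion, so the shortfall is 22622 - 19747 = 2875 billion.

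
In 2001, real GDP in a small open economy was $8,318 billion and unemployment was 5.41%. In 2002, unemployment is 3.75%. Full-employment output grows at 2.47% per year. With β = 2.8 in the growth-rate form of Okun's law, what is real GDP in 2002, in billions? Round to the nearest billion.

$8,910 billion

Δu = 3.75 - 5.41 = -1.66 points.
Okun's law (growth form): g_Y = g_Y* - β × Δu = 2.47 - 2.8 × (-1.66) = 2.47 + 4.648 = 7.118%.
Real GDP in the next year = 8318 × (1 + 7.118/100) = 8318 × 1.07118 ≈ 8910 billion.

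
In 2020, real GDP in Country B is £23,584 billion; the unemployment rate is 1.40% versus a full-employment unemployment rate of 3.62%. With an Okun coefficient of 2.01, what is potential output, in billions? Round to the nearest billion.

Unemployment gap = 1.4 - 3.62 = -2.22 points, so output gap = -2.01 × (-2.22) = 4.4622%.
Since Y = Y* × (1 + gap/100), Y* = 23584/1.044622 ≈ 22577 billion.

£22,577 billion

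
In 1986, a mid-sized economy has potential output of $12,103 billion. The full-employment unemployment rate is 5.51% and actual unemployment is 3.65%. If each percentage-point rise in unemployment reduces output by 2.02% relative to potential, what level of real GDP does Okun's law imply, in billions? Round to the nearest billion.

$12,558 billion

Unemployment gap = 3.65 - 5.51 = -1.86 points, so the output gap is -2.02 × (-1.86) = 3.7572%.
Actual GDP = 12103 × (1 + 3.7572/100) = 12103 × 1.037572 ≈ 12558 billion.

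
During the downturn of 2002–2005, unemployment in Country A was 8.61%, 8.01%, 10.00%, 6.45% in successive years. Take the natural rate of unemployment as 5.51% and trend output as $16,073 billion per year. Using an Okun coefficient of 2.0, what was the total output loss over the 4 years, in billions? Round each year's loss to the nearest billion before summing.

$3,546 billion

Year 2002: gap = -2.0 × (8.61 - 5.51) = -6.2%, loss ≈ 16073 × 6.2/100 ≈ 997.
Year 2003: gap = -2.0 × (8.01 - 5.51) = -5%, loss ≈ 16073 × 5/100 ≈ 804.
Year 2004: gap = -2.0 × (10 - 5.51) = -8.98%, loss ≈ 16073 × 8.98/100 ≈ 1443.
Year 2005: gap = -2.0 × (6.45 - 5.51) = -1.88%, loss ≈ 16073 × 1.88/100 ≈ 302.
Total lost output = 997 + 804 + 1443 + 302 = 3546 billion.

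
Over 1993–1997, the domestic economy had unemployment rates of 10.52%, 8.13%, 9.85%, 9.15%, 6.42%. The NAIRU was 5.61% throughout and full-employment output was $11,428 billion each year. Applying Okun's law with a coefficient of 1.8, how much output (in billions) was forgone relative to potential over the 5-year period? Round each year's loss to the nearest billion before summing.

Year 1993: gap = -1.8 × (10.52 - 5.61) = -8.838%, loss ≈ 11428 × 8.838/100 ≈ 1010.
Year 1994: gap = -1.8 × (8.13 - 5.61) = -4.536%, loss ≈ 11428 × 4.536/100 ≈ 518.
Year 1995: gap = -1.8 × (9.85 - 5.61) = -7.632%, loss ≈ 11428 × 7.632/100 ≈ 872.
Year 1996: gap = -1.8 × (9.15 - 5.61) = -6.372%, loss ≈ 11428 × 6.372/100 ≈ 728.
Year 1997: gap = -1.8 × (6.42 - 5.61) = -1.458%, loss ≈ 11428 × 1.458/100 ≈ 167.
Total lost output = 1010 + 518 + 872 + 728 + 167 = 3295 billion.

$3,295 billion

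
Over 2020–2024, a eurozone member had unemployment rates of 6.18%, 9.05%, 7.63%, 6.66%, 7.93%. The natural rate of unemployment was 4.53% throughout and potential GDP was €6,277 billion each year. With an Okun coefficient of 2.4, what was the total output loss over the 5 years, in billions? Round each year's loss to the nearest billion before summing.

Year 2020: gap = -2.4 × (6.18 - 4.53) = -3.96%, loss ≈ 6277 × 3.96/100 ≈ 249.
Year 2021: gap = -2.4 × (9.05 - 4.53) = -10.848%, loss ≈ 6277 × 10.848/100 ≈ 681.
Year 2022: gap = -2.4 × (7.63 - 4.53) = -7.44%, loss ≈ 6277 × 7.44/100 ≈ 467.
Year 2023: gap = -2.4 × (6.66 - 4.53) = -5.112%, loss ≈ 6277 × 5.112/100 ≈ 321.
Year 2024: gap = -2.4 × (7.93 - 4.53) = -8.16%, loss ≈ 6277 × 8.16/100 ≈ 512.
Total lost output = 249 + 681 + 467 + 321 + 512 = 2230 billion.

€2,230 billion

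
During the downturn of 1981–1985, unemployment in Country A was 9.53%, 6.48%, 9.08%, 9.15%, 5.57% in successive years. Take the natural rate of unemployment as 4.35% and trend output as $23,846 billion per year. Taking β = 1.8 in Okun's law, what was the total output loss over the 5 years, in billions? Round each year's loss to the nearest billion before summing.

$7,751 billion

Year 1981: gap = -1.8 × (9.53 - 4.35) = -9.324%, loss ≈ 23846 × 9.324/100 ≈ 2223.
Year 1982: gap = -1.8 × (6.48 - 4.35) = -3.834%, loss ≈ 23846 × 3.834/100 ≈ 914.
Year 1983: gap = -1.8 × (9.08 - 4.35) = -8.514%, loss ≈ 23846 × 8.514/100 ≈ 2030.
Year 1984: gap = -1.8 × (9.15 - 4.35) = -8.64%, loss ≈ 23846 × 8.64/100 ≈ 2060.
Year 1985: gap = -1.8 × (5.57 - 4.35) = -2.196%, loss ≈ 23846 × 2.196/100 ≈ 524.
Total lost output = 2223 + 914 + 2030 + 2060 + 524 = 7751 billion.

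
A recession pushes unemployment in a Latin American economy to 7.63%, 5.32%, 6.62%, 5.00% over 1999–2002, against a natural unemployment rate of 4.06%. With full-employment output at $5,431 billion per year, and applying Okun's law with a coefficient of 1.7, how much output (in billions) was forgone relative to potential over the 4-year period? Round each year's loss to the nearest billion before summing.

$769 billion

Year 1999: gap = -1.7 × (7.63 - 4.06) = -6.069%, loss ≈ 5431 × 6.069/100 ≈ 330.
Year 2000: gap = -1.7 × (5.32 - 4.06) = -2.142%, loss ≈ 5431 × 2.142/100 ≈ 116.
Year 2001: gap = -1.7 × (6.62 - 4.06) = -4.352%, loss ≈ 5431 × 4.352/100 ≈ 236.
Year 2002: gap = -1.7 × (5 - 4.06) = -1.598%, loss ≈ 5431 × 1.598/100 ≈ 87.
Total lost output = 330 + 116 + 236 + 87 = 769 billion.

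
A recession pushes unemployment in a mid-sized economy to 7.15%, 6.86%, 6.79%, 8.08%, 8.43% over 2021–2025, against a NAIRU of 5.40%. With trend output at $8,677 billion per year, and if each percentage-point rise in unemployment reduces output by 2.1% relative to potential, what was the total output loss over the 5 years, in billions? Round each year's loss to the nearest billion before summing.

$1,878 billion

Year 2021: gap = -2.1 × (7.15 - 5.4) = -3.675%, loss ≈ 8677 × 3.675/100 ≈ 319.
Year 2022: gap = -2.1 × (6.86 - 5.4) = -3.066%, loss ≈ 8677 × 3.066/100 ≈ 266.
Year 2023: gap = -2.1 × (6.79 - 5.4) = -2.919%, loss ≈ 8677 × 2.919/100 ≈ 253.
Year 2024: gap = -2.1 × (8.08 - 5.4) = -5.628%, loss ≈ 8677 × 5.628/100 ≈ 488.
Year 2025: gap = -2.1 × (8.43 - 5.4) = -6.363%, loss ≈ 8677 × 6.363/100 ≈ 552.
Total lost output = 319 + 266 + 253 + 488 + 552 = 1878 billion.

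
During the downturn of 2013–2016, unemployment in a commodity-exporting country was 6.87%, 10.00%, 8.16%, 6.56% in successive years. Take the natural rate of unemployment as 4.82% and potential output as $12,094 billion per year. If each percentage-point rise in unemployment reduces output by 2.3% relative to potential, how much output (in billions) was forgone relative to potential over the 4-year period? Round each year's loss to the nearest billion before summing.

Year 2013: gap = -2.3 × (6.87 - 4.82) = -4.715%, loss ≈ 12094 × 4.715/100 ≈ 570.
Year 2014: gap = -2.3 × (10 - 4.82) = -11.914%, loss ≈ 12094 × 11.914/100 ≈ 1441.
Year 2015: gap = -2.3 × (8.16 - 4.82) = -7.682%, loss ≈ 12094 × 7.682/100 ≈ 929.
Year 2016: gap = -2.3 × (6.56 - 4.82) = -4.002%, loss ≈ 12094 × 4.002/100 ≈ 484.
Total lost output = 570 + 1441 + 929 + 484 = 3424 billion.

$3,424 billion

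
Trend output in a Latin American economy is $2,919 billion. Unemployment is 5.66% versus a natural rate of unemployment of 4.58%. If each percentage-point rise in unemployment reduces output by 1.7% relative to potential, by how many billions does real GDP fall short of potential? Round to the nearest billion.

Output gap = -1.7 × (5.66 - 4.58) = -1.7 × 1.08 = -1.836%.
Actual GDP ≈ 2919 × 0.98164 ≈ 2865 billion, so the shortfall is 2919 - 2865 = 54 billion.

$54 billion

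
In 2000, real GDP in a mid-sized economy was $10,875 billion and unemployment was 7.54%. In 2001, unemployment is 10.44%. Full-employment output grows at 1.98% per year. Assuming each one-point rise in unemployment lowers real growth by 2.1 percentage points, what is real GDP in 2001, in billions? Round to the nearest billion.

Δu = 10.44 - 7.54 = 2.9 points.
Okun's law (growth form): g_Y = g_Y* - β × Δu = 1.98 - 2.1 × (2.90) = 1.98 - 6.09 = -4.11%.
Real GDP in the next year = 10875 × (1 - 4.11/100) = 10875 × 0.9589 ≈ 10428 billion.

$10,428 billion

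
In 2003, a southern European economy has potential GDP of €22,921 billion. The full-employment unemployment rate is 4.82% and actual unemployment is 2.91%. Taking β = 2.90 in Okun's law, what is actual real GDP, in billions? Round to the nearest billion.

Unemployment gap = 2.91 - 4.82 = -1.91 points, so the output gap is -2.9 × (-1.91) = 5.539%.
Actual GDP = 22921 × (1 + 5.539/100) = 22921 × 1.05539 ≈ 24191 billion.

€24,191 billion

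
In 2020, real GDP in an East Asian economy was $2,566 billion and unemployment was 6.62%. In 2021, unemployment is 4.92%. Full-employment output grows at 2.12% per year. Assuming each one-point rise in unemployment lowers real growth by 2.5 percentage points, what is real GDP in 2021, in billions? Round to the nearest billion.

$2,729 billion

Δu = 4.92 - 6.62 = -1.7 points.
Okun's law (growth form): g_Y = g_Y* - β × Δu = 2.12 - 2.5 × (-1.70) = 2.12 + 4.25 = 6.37%.
Real GDP in the next year = 2566 × (1 + 6.37/100) = 2566 × 1.0637 ≈ 2729 billion.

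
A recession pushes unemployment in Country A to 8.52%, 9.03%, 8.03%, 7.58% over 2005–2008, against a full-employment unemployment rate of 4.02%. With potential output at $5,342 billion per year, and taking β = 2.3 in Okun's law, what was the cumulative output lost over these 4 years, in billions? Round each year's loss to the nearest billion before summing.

Year 2005: gap = -2.3 × (8.52 - 4.02) = -10.35%, loss ≈ 5342 × 10.35/100 ≈ 553.
Year 2006: gap = -2.3 × (9.03 - 4.02) = -11.523%, loss ≈ 5342 × 11.523/100 ≈ 616.
Year 2007: gap = -2.3 × (8.03 - 4.02) = -9.223%, loss ≈ 5342 × 9.223/100 ≈ 493.
Year 2008: gap = -2.3 × (7.58 - 4.02) = -8.188%, loss ≈ 5342 × 8.188/100 ≈ 437.
Total lost output = 553 + 616 + 493 + 437 = 2099 billion.

$2,099 billion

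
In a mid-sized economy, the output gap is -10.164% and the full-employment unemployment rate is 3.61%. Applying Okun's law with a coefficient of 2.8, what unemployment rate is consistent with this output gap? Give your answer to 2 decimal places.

7.24%

From Okun's law, u - u* = -(output gap)/β = -(-10.164)/2.8 = 3.63 points.
So u = 3.61 + 3.63 = 7.24%.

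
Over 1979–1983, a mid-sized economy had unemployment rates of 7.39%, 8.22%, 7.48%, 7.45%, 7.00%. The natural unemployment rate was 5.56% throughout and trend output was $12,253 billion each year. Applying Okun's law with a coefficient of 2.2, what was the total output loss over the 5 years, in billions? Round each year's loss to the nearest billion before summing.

Year 1979: gap = -2.2 × (7.39 - 5.56) = -4.026%, loss ≈ 12253 × 4.026/100 ≈ 493.
Year 1980: gap = -2.2 × (8.22 - 5.56) = -5.852%, loss ≈ 12253 × 5.852/100 ≈ 717.
Year 1981: gap = -2.2 × (7.48 - 5.56) = -4.224%, loss ≈ 12253 × 4.224/100 ≈ 518.
Year 1982: gap = -2.2 × (7.45 - 5.56) = -4.158%, loss ≈ 12253 × 4.158/100 ≈ 509.
Year 1983: gap = -2.2 × (7 - 5.56) = -3.168%, loss ≈ 12253 × 3.168/100 ≈ 388.
Total lost output = 493 + 717 + 518 + 509 + 388 = 2625 billion.

$2,625 billion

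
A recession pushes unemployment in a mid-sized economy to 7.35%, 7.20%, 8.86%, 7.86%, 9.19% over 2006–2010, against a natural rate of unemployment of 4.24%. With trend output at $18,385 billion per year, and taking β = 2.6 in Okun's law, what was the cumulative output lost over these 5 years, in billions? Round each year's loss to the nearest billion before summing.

Year 2006: gap = -2.6 × (7.35 - 4.24) = -8.086%, loss ≈ 18385 × 8.086/100 ≈ 1487.
Year 2007: gap = -2.6 × (7.2 - 4.24) = -7.696%, loss ≈ 18385 × 7.696/100 ≈ 1415.
Year 2008: gap = -2.6 × (8.86 - 4.24) = -12.012%, loss ≈ 18385 × 12.012/100 ≈ 2208.
Year 2009: gap = -2.6 × (7.86 - 4.24) = -9.412%, loss ≈ 18385 × 9.412/100 ≈ 1730.
Year 2010: gap = -2.6 × (9.19 - 4.24) = -12.87%, loss ≈ 18385 × 12.87/100 ≈ 2366.
Total lost output = 1487 + 1415 + 2208 + 1730 + 2366 = 9206 billion.

$9,206 billion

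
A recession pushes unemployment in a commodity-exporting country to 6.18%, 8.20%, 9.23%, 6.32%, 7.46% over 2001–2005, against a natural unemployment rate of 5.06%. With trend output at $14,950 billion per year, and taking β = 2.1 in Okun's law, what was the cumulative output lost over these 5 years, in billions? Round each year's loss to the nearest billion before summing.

$3,796 billion

Year 2001: gap = -2.1 × (6.18 - 5.06) = -2.352%, loss ≈ 14950 × 2.352/100 ≈ 352.
Year 2002: gap = -2.1 × (8.2 - 5.06) = -6.594%, loss ≈ 14950 × 6.594/100 ≈ 986.
Year 2003: gap = -2.1 × (9.23 - 5.06) = -8.757%, loss ≈ 14950 × 8.757/100 ≈ 1309.
Year 2004: gap = -2.1 × (6.32 - 5.06) = -2.646%, loss ≈ 14950 × 2.646/100 ≈ 396.
Year 2005: gap = -2.1 × (7.46 - 5.06) = -5.04%, loss ≈ 14950 × 5.04/100 ≈ 753.
Total lost output = 352 + 986 + 1309 + 396 + 753 = 3796 billion.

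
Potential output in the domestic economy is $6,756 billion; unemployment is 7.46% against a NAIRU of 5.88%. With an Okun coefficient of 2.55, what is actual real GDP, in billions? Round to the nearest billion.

Unemployment gap = 7.46 - 5.88 = 1.58 points, so the output gap is -2.55 × 1.58 = -4.029%.
Actual GDP = 6756 × (1 - 4.029/100) = 6756 × 0.95971 ≈ 6484 billion.

$6,484 billion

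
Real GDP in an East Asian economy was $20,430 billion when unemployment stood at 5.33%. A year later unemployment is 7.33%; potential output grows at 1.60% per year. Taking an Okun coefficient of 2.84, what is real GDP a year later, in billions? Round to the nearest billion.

$19,596 billion

Δu = 7.33 - 5.33 = 2 points.
Okun's law (growth form): g_Y = g_Y* - β × Δu = 1.60 - 2.84 × (2.00) = 1.6 - 5.68 = -4.08%.
Real GDP in the next year = 20430 × (1 - 4.08/100) = 20430 × 0.9592 ≈ 19596 billion.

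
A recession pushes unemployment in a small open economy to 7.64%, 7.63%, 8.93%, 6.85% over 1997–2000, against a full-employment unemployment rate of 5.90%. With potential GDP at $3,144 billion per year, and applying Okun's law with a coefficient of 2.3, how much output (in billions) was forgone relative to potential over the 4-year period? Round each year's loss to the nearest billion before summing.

$539 billion

Year 1997: gap = -2.3 × (7.64 - 5.9) = -4.002%, loss ≈ 3144 × 4.002/100 ≈ 126.
Year 1998: gap = -2.3 × (7.63 - 5.9) = -3.979%, loss ≈ 3144 × 3.979/100 ≈ 125.
Year 1999: gap = -2.3 × (8.93 - 5.9) = -6.969%, loss ≈ 3144 × 6.969/100 ≈ 219.
Year 2000: gap = -2.3 × (6.85 - 5.9) = -2.185%, loss ≈ 3144 × 2.185/100 ≈ 69.
Total lost output = 126 + 125 + 219 + 69 = 539 billion.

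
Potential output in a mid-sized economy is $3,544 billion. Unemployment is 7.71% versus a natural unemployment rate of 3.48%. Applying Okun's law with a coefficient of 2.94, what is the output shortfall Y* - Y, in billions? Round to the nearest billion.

$441 billion

Output gap = -2.94 × (7.71 - 3.48) = -2.94 × 4.23 = -12.4362%.
Actual GDP ≈ 3544 × 0.875638 ≈ 3103 billion, so the shortfall is 3544 - 3103 = 441 billion.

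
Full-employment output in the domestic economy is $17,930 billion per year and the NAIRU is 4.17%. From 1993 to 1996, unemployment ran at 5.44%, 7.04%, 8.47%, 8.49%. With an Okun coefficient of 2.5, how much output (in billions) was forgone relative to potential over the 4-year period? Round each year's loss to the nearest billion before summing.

Year 1993: gap = -2.5 × (5.44 - 4.17) = -3.175%, loss ≈ 17930 × 3.175/100 ≈ 569.
Year 1994: gap = -2.5 × (7.04 - 4.17) = -7.175%, loss ≈ 17930 × 7.175/100 ≈ 1286.
Year 1995: gap = -2.5 × (8.47 - 4.17) = -10.75%, loss ≈ 17930 × 10.75/100 ≈ 1927.
Year 1996: gap = -2.5 × (8.49 - 4.17) = -10.8%, loss ≈ 17930 × 10.8/100 ≈ 1936.
Total lost output = 569 + 1286 + 1927 + 1936 = 5718 billion.

$5,718 billion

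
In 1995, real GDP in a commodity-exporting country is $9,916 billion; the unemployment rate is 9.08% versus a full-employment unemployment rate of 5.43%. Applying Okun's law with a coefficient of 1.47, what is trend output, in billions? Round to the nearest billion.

Unemployment gap = 9.08 - 5.43 = 3.65 points, so output gap = -1.47 × 3.65 = -5.3655%.
Since Y = Y* × (1 + gap/100), Y* = 9916/0.946345 ≈ 10478 billion.

$10,478 billion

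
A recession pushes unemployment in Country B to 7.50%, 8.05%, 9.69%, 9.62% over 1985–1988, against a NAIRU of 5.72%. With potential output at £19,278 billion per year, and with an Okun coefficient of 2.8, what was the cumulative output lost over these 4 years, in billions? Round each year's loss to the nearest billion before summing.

Year 1985: gap = -2.8 × (7.5 - 5.72) = -4.984%, loss ≈ 19278 × 4.984/100 ≈ 961.
Year 1986: gap = -2.8 × (8.05 - 5.72) = -6.524%, loss ≈ 19278 × 6.524/100 ≈ 1258.
Year 1987: gap = -2.8 × (9.69 - 5.72) = -11.116%, loss ≈ 19278 × 11.116/100 ≈ 2143.
Year 1988: gap = -2.8 × (9.62 - 5.72) = -10.92%, loss ≈ 19278 × 10.92/100 ≈ 2105.
Total lost output = 961 + 1258 + 2143 + 2105 = 6467 billion.

£6,467 billion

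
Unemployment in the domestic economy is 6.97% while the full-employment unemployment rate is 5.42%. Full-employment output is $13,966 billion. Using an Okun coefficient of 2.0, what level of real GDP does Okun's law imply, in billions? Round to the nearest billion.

$13,533 billion

Unemployment gap = 6.97 - 5.42 = 1.55 points, so the output gap is -2 × 1.55 = -3.1%.
Actual GDP = 13966 × (1 - 3.1/100) = 13966 × 0.969 ≈ 13533 billion.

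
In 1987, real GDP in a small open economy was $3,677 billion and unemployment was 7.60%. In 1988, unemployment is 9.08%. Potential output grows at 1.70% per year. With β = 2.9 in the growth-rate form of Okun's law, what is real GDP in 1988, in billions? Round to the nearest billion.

Δu = 9.08 - 7.6 = 1.48 points.
Okun's law (growth form): g_Y = g_Y* - β × Δu = 1.70 - 2.9 × (1.48) = 1.7 - 4.292 = -2.592%.
Real GDP in the next year = 3677 × (1 - 2.592/100) = 3677 × 0.97408 ≈ 3582 billion.

$3,582 billion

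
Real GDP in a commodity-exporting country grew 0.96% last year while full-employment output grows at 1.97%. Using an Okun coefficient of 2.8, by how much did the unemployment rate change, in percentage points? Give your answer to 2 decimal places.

Growth-rate Okun's law: g_Y = g_Y* - β × Δu, so Δu = (g_Y* - g_Y)/β.
Δu = (1.97 - 0.96)/2.8 = 1.01/2.8 = 0.36 percentage points.

0.36 percentage points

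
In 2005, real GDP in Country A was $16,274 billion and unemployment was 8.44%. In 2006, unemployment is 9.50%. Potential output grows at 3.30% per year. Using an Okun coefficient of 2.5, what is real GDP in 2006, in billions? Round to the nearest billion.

$16,380 billion

Δu = 9.5 - 8.44 = 1.06 points.
Okun's law (growth form): g_Y = g_Y* - β × Δu = 3.30 - 2.5 × (1.06) = 3.3 - 2.65 = 0.65%.
Real GDP in the next year = 16274 × (1 + 0.65/100) = 16274 × 1.0065 ≈ 16380 billion.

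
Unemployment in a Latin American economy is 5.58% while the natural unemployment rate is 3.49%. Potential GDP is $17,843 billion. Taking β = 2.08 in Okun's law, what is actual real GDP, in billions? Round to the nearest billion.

Unemployment gap = 5.58 - 3.49 = 2.09 points, so the output gap is -2.08 × 2.09 = -4.3472%.
Actual GDP = 17843 × (1 - 4.3472/100) = 17843 × 0.956528 ≈ 17067 billion.

$17,067 billion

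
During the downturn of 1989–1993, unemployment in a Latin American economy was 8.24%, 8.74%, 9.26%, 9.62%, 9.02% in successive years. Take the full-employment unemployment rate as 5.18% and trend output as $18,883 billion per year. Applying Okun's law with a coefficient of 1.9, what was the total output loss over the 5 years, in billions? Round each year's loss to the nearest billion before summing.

Year 1989: gap = -1.9 × (8.24 - 5.18) = -5.814%, loss ≈ 18883 × 5.814/100 ≈ 1098.
Year 1990: gap = -1.9 × (8.74 - 5.18) = -6.764%, loss ≈ 18883 × 6.764/100 ≈ 1277.
Year 1991: gap = -1.9 × (9.26 - 5.18) = -7.752%, loss ≈ 18883 × 7.752/100 ≈ 1464.
Year 1992: gap = -1.9 × (9.62 - 5.18) = -8.436%, loss ≈ 18883 × 8.436/100 ≈ 1593.
Year 1993: gap = -1.9 × (9.02 - 5.18) = -7.296%, loss ≈ 18883 × 7.296/100 ≈ 1378.
Total lost output = 1098 + 1277 + 1464 + 1593 + 1378 = 6810 billion.

$6,810 billion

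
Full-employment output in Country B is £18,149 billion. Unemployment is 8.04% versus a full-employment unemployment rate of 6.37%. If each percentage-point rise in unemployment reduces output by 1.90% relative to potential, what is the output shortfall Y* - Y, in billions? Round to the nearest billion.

Output gap = -1.90 × (8.04 - 6.37) = -1.9 × 1.67 = -3.173%.
Actual GDP ≈ 18149 × 0.96827 ≈ 17573 billion, so the shortfall is 18149 - 17573 = 576 billion.

£576 billion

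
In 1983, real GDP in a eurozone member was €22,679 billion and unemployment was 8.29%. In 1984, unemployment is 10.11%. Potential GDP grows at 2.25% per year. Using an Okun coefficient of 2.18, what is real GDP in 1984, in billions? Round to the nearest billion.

€22,289 billion

Δu = 10.11 - 8.29 = 1.82 points.
Okun's law (growth form): g_Y = g_Y* - β × Δu = 2.25 - 2.18 × (1.82) = 2.25 - 3.9676 = -1.7176%.
Real GDP in the next year = 22679 × (1 - 1.7176/100) = 22679 × 0.982824 ≈ 22289 billion.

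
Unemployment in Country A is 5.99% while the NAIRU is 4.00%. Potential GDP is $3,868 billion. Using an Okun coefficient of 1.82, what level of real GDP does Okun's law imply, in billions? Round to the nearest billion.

$3,728 billion

Unemployment gap = 5.99 - 4 = 1.99 points, so the output gap is -1.82 × 1.99 = -3.6218%.
Actual GDP = 3868 × (1 - 3.6218/100) = 3868 × 0.963782 ≈ 3728 billion.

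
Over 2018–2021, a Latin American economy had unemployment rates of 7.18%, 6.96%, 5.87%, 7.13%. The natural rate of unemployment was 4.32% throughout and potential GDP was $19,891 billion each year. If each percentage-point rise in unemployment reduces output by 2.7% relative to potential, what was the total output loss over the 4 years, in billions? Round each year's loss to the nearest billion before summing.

$5,295 billion

Year 2018: gap = -2.7 × (7.18 - 4.32) = -7.722%, loss ≈ 19891 × 7.722/100 ≈ 1536.
Year 2019: gap = -2.7 × (6.96 - 4.32) = -7.128%, loss ≈ 19891 × 7.128/100 ≈ 1418.
Year 2020: gap = -2.7 × (5.87 - 4.32) = -4.185%, loss ≈ 19891 × 4.185/100 ≈ 832.
Year 2021: gap = -2.7 × (7.13 - 4.32) = -7.587%, loss ≈ 19891 × 7.587/100 ≈ 1509.
Total lost output = 1536 + 1418 + 832 + 1509 = 5295 billion.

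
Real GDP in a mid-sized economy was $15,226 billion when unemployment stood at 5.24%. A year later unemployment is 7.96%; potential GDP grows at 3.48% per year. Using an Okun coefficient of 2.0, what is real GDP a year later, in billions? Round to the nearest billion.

$14,928 billion

Δu = 7.96 - 5.24 = 2.72 points.
Okun's law (growth form): g_Y = g_Y* - β × Δu = 3.48 - 2.0 × (2.72) = 3.48 - 5.44 = -1.96%.
Real GDP in the next year = 15226 × (1 - 1.96/100) = 15226 × 0.9804 ≈ 14928 billion.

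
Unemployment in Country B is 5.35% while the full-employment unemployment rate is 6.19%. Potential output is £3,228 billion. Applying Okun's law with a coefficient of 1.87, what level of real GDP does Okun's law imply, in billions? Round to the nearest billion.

Unemployment gap = 5.35 - 6.19 = -0.84 points, so the output gap is -1.87 × (-0.84) = 1.5708%.
Actual GDP = 3228 × (1 + 1.5708/100) = 3228 × 1.015708 ≈ 3279 billion.

£3,279 billion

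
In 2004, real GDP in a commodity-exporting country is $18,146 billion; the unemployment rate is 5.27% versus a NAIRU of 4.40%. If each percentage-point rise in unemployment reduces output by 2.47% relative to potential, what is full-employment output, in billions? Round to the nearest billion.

Unemployment gap = 5.27 - 4.4 = 0.87 points, so output gap = -2.47 × 0.87 = -2.1489%.
Since Y = Y* × (1 + gap/100), Y* = 18146/0.978511 ≈ 18545 billion.

$18,545 billion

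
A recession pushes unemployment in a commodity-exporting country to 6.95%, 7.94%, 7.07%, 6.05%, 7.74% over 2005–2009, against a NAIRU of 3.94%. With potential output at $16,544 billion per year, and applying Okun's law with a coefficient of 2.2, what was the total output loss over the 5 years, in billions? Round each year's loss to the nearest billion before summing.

Year 2005: gap = -2.2 × (6.95 - 3.94) = -6.622%, loss ≈ 16544 × 6.622/100 ≈ 1096.
Year 2006: gap = -2.2 × (7.94 - 3.94) = -8.8%, loss ≈ 16544 × 8.8/100 ≈ 1456.
Year 2007: gap = -2.2 × (7.07 - 3.94) = -6.886%, loss ≈ 16544 × 6.886/100 ≈ 1139.
Year 2008: gap = -2.2 × (6.05 - 3.94) = -4.642%, loss ≈ 16544 × 4.642/100 ≈ 768.
Year 2009: gap = -2.2 × (7.74 - 3.94) = -8.36%, loss ≈ 16544 × 8.36/100 ≈ 1383.
Total lost output = 1096 + 1456 + 1139 + 768 + 1383 = 5842 billion.

$5,842 billion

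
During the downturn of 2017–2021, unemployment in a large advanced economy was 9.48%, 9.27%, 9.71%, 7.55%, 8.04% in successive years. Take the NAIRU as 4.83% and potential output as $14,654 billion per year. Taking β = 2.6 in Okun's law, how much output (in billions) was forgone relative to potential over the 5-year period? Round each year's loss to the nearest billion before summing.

Year 2017: gap = -2.6 × (9.48 - 4.83) = -12.09%, loss ≈ 14654 × 12.09/100 ≈ 1772.
Year 2018: gap = -2.6 × (9.27 - 4.83) = -11.544%, loss ≈ 14654 × 11.544/100 ≈ 1692.
Year 2019: gap = -2.6 × (9.71 - 4.83) = -12.688%, loss ≈ 14654 × 12.688/100 ≈ 1859.
Year 2020: gap = -2.6 × (7.55 - 4.83) = -7.072%, loss ≈ 14654 × 7.072/100 ≈ 1036.
Year 2021: gap = -2.6 × (8.04 - 4.83) = -8.346%, loss ≈ 14654 × 8.346/100 ≈ 1223.
Total lost output = 1772 + 1692 + 1859 + 1036 + 1223 = 7582 billion.

$7,582 billion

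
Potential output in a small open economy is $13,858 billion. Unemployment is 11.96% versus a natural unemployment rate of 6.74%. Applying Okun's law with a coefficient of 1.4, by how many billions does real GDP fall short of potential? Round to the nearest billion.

$1,013 billion

Output gap = -1.4 × (11.96 - 6.74) = -1.4 × 5.22 = -7.308%.
Actual GDP ≈ 13858 × 0.92692 ≈ 12845 billion, so the shortfall is 13858 - 12845 = 1013 billion.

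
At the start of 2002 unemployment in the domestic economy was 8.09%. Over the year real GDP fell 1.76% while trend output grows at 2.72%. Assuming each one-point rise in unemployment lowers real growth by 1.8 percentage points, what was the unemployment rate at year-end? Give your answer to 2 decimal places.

10.58%

Growth-rate Okun's law: g_Y = g_Y* - β × Δu, so Δu = (g_Y* - g_Y)/β.
Δu = (2.72 + 1.76)/1.8 = 4.48/1.8 = 2.49 percentage points.
Year-end unemployment = 8.09 + 2.49 = 10.58%.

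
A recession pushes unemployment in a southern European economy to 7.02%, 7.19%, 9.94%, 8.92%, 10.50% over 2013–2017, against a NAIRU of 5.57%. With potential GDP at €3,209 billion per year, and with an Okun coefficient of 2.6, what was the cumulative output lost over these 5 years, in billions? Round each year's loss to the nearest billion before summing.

€1,312 billion

Year 2013: gap = -2.6 × (7.02 - 5.57) = -3.77%, loss ≈ 3209 × 3.77/100 ≈ 121.
Year 2014: gap = -2.6 × (7.19 - 5.57) = -4.212%, loss ≈ 3209 × 4.212/100 ≈ 135.
Year 2015: gap = -2.6 × (9.94 - 5.57) = -11.362%, loss ≈ 3209 × 11.362/100 ≈ 365.
Year 2016: gap = -2.6 × (8.92 - 5.57) = -8.71%, loss ≈ 3209 × 8.71/100 ≈ 280.
Year 2017: gap = -2.6 × (10.5 - 5.57) = -12.818%, loss ≈ 3209 × 12.818/100 ≈ 411.
Total lost output = 121 + 135 + 365 + 280 + 411 = 1312 billion.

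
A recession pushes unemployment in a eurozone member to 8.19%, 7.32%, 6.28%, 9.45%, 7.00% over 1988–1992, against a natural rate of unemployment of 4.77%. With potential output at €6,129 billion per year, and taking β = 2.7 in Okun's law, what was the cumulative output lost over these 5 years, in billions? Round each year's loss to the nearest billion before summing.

€2,381 billion

Year 1988: gap = -2.7 × (8.19 - 4.77) = -9.234%, loss ≈ 6129 × 9.234/100 ≈ 566.
Year 1989: gap = -2.7 × (7.32 - 4.77) = -6.885%, loss ≈ 6129 × 6.885/100 ≈ 422.
Year 1990: gap = -2.7 × (6.28 - 4.77) = -4.077%, loss ≈ 6129 × 4.077/100 ≈ 250.
Year 1991: gap = -2.7 × (9.45 - 4.77) = -12.636%, loss ≈ 6129 × 12.636/100 ≈ 774.
Year 1992: gap = -2.7 × (7 - 4.77) = -6.021%, loss ≈ 6129 × 6.021/100 ≈ 369.
Total lost output = 566 + 422 + 250 + 774 + 369 = 2381 billion.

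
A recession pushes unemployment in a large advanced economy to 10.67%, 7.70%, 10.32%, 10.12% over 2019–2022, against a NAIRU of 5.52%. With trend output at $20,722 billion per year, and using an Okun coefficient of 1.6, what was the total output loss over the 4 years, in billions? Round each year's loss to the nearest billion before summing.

$5,546 billion

Year 2019: gap = -1.6 × (10.67 - 5.52) = -8.24%, loss ≈ 20722 × 8.24/100 ≈ 1707.
Year 2020: gap = -1.6 × (7.7 - 5.52) = -3.488%, loss ≈ 20722 × 3.488/100 ≈ 723.
Year 2021: gap = -1.6 × (10.32 - 5.52) = -7.68%, loss ≈ 20722 × 7.68/100 ≈ 1591.
Year 2022: gap = -1.6 × (10.12 - 5.52) = -7.36%, loss ≈ 20722 × 7.36/100 ≈ 1525.
Total lost output = 1707 + 723 + 1591 + 1525 = 5546 billion.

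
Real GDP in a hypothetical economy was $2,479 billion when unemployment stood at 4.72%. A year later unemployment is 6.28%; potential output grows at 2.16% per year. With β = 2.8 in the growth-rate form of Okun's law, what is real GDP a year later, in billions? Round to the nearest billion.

Δu = 6.28 - 4.72 = 1.56 points.
Okun's law (growth form): g_Y = g_Y* - β × Δu = 2.16 - 2.8 × (1.56) = 2.16 - 4.368 = -2.208%.
Real GDP in the next year = 2479 × (1 - 2.208/100) = 2479 × 0.97792 ≈ 2424 billion.

$2,424 billion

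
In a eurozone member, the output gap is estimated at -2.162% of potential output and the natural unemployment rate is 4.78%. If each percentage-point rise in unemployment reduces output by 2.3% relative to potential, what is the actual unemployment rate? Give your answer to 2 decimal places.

5.72%

From Okun's law, u - u* = -(output gap)/β = -(-2.162)/2.3 = 0.94 points.
So u = 4.78 + 0.94 = 5.72%.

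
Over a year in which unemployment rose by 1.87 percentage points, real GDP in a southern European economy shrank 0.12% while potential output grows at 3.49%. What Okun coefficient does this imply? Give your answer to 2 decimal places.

β ≈ 1.93

Growth form: g_Y = g_Y* - β × Δu, so β = (g_Y* - g_Y)/Δu.
β = (3.49 + 0.12)/1.87 = 3.61/1.87 = 1.93.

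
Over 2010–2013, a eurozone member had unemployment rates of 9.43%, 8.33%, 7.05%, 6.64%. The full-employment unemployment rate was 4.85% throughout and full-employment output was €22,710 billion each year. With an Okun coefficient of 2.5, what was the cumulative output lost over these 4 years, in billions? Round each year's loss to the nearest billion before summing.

€6,841 billion

Year 2010: gap = -2.5 × (9.43 - 4.85) = -11.45%, loss ≈ 22710 × 11.45/100 ≈ 2600.
Year 2011: gap = -2.5 × (8.33 - 4.85) = -8.7%, loss ≈ 22710 × 8.7/100 ≈ 1976.
Year 2012: gap = -2.5 × (7.05 - 4.85) = -5.5%, loss ≈ 22710 × 5.5/100 ≈ 1249.
Year 2013: gap = -2.5 × (6.64 - 4.85) = -4.475%, loss ≈ 22710 × 4.475/100 ≈ 1016.
Total lost output = 2600 + 1976 + 1249 + 1016 = 6841 billion.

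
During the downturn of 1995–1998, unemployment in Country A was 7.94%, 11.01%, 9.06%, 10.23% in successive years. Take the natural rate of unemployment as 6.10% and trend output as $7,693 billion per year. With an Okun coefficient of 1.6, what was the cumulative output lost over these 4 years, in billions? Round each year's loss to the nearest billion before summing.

$1,702 billion

Year 1995: gap = -1.6 × (7.94 - 6.1) = -2.944%, loss ≈ 7693 × 2.944/100 ≈ 226.
Year 1996: gap = -1.6 × (11.01 - 6.1) = -7.856%, loss ≈ 7693 × 7.856/100 ≈ 604.
Year 1997: gap = -1.6 × (9.06 - 6.1) = -4.736%, loss ≈ 7693 × 4.736/100 ≈ 364.
Year 1998: gap = -1.6 × (10.23 - 6.1) = -6.608%, loss ≈ 7693 × 6.608/100 ≈ 508.
Total lost output = 226 + 604 + 364 + 508 = 1702 billion.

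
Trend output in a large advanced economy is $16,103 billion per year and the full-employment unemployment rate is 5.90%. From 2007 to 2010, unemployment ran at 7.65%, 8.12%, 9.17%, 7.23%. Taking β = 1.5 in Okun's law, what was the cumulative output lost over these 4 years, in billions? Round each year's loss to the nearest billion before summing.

$2,070 billion

Year 2007: gap = -1.5 × (7.65 - 5.9) = -2.625%, loss ≈ 16103 × 2.625/100 ≈ 423.
Year 2008: gap = -1.5 × (8.12 - 5.9) = -3.33%, loss ≈ 16103 × 3.33/100 ≈ 536.
Year 2009: gap = -1.5 × (9.17 - 5.9) = -4.905%, loss ≈ 16103 × 4.905/100 ≈ 790.
Year 2010: gap = -1.5 × (7.23 - 5.9) = -1.995%, loss ≈ 16103 × 1.995/100 ≈ 321.
Total lost output = 423 + 536 + 790 + 321 = 2070 billion.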